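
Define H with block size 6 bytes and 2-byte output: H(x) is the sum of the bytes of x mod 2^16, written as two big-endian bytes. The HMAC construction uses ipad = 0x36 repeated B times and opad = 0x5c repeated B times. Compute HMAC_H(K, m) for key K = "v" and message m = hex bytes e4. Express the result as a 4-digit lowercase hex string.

Key "v" = 76 is 1 byte ≤ B = 6; zero-pad to 6 bytes: K' = 76 00 00 00 00 00.
K' ⊕ ipad = 40 36 36 36 36 36.  K' ⊕ opad = 2a 5c 5c 5c 5c 5c.
Inner input = (K'⊕ipad) ∥ m = 40 36 36 36 36 36 ∥ e4.
Inner hash: sum = 64+54+54+54+54+54+228 = 562 → 02 32.
Outer input = (K'⊕opad) ∥ inner = 2a 5c 5c 5c 5c 5c ∥ 02 32.
Outer hash (tag): sum = 42+92+92+92+92+92+2+50 = 554 → 02 2a.

022a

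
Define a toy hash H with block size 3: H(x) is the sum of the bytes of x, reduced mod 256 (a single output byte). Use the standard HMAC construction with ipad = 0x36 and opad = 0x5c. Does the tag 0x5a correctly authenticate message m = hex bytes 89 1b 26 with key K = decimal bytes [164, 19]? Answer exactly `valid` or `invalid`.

Key decimal bytes [164, 19] = a4 13 is 2 bytes ≤ B = 3; zero-pad to 3 bytes: K' = a4 13 00.
K' ⊕ ipad = 92 25 36; K' ⊕ opad = f8 4f 5c.
Inner hash: sum = 146+37+54+137+27+38 = 439; mod 256 = 183 → b7.
Outer hash (recomputed tag): sum = 248+79+92+183 = 602; mod 256 = 90 → 5a.
Recomputed tag = 5a; claimed = 5a → match.

valid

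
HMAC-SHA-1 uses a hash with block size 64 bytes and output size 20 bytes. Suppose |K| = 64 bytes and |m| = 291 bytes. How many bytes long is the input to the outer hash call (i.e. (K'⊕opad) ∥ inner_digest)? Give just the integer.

Key is 64 ≤ 64 bytes, zero-padded: |K'| = 64.
Outer input = (K'⊕opad) ∥ H(inner) → 64 + 20 = 84 bytes.

84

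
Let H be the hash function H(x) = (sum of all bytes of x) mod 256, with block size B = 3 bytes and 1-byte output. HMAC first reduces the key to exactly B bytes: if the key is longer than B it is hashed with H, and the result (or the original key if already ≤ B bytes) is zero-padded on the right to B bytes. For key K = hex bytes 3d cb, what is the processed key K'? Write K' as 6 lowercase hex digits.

Key hex bytes 3d cb is 2 bytes ≤ B = 3; zero-pad to 3 bytes: K' = 3d cb 00.

3dcb00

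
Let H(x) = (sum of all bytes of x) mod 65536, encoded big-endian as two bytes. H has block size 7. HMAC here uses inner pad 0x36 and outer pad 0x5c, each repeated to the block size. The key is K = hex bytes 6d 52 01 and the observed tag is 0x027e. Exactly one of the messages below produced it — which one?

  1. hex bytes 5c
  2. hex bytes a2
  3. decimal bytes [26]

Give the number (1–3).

Key hex bytes 6d 52 01 is 3 bytes ≤ B = 7; zero-pad to 7 bytes: K' = 6d 52 01 00 00 00 00.
K' ⊕ ipad = 5b 64 37 36 36 36 36; K' ⊕ opad = 31 0e 5d 5c 5c 5c 5c.
m1: inner = H(5b 64 37 36 36 36 36 5c) = 02 2a; tag = H(31 0e 5d 5c 5c 5c 5c 02 2a) = 0238
m2: inner = H(5b 64 37 36 36 36 36 a2) = 02 70; tag = H(31 0e 5d 5c 5c 5c 5c 02 70) = 027e ← matches
m3: inner = H(5b 64 37 36 36 36 36 1a) = 01 e8; tag = H(31 0e 5d 5c 5c 5c 5c 01 e8) = 02f5

2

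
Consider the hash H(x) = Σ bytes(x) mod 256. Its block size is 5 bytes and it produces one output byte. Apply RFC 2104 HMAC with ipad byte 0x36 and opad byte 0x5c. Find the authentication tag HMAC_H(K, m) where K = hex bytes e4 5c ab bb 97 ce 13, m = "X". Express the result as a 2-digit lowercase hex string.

Key hex bytes e4 5c ab bb 97 ce 13 is 7 bytes > B = 5, so hash it first: H(key) = 1e, then zero-pad to 5 bytes: K' = 1e 00 00 00 00.
K' ⊕ ipad = 28 36 36 36 36.  K' ⊕ opad = 42 5c 5c 5c 5c.
Inner input = (K'⊕ipad) ∥ m = 28 36 36 36 36 ∥ 58.
Inner hash: sum = 40+54+54+54+54+88 = 344; mod 256 = 88 → 58.
Outer input = (K'⊕opad) ∥ inner = 42 5c 5c 5c 5c ∥ 58.
Outer hash (tag): sum = 66+92+92+92+92+88 = 522; mod 256 = 10 → 0a.

0a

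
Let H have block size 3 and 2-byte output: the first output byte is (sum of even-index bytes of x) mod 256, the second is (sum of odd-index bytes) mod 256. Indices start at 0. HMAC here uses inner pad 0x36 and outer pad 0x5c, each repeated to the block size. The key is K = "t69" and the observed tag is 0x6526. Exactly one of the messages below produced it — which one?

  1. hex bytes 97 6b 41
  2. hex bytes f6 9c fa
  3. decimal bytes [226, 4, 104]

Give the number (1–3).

1

Key "t69" = 74 36 39 is exactly B = 3 bytes: K' = 74 36 39.
K' ⊕ ipad = 42 00 0f; K' ⊕ opad = 28 6a 65.
m1: inner = H(42 00 0f 97 6b 41) = bc d8; tag = H(28 6a 65 bc d8) = 6526 ← matches
m2: inner = H(42 00 0f f6 9c fa) = ed f0; tag = H(28 6a 65 ed f0) = 7d57
m3: inner = H(42 00 0f e2 04 68) = 55 4a; tag = H(28 6a 65 55 4a) = d7bf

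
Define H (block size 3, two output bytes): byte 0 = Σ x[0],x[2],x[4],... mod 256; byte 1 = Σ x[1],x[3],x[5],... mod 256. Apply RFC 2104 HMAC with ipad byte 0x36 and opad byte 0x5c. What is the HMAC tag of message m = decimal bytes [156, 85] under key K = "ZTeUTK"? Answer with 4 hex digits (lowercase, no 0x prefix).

Key "ZTeUTK" = 5a 54 65 55 54 4b is 6 bytes > B = 3, so hash it first: H(key) = 13 f4, then zero-pad to 3 bytes: K' = 13 f4 00.
K' ⊕ ipad = 25 c2 36.  K' ⊕ opad = 4f a8 5c.
Inner input = (K'⊕ipad) ∥ m = 25 c2 36 ∥ 9c 55.
Inner hash: even-index sum = 176 mod 256 = 176; odd-index sum = 350 mod 256 = 94 → b0 5e.
Outer input = (K'⊕opad) ∥ inner = 4f a8 5c ∥ b0 5e.
Outer hash (tag): even-index sum = 265 mod 256 = 9; odd-index sum = 344 mod 256 = 88 → 09 58.

0958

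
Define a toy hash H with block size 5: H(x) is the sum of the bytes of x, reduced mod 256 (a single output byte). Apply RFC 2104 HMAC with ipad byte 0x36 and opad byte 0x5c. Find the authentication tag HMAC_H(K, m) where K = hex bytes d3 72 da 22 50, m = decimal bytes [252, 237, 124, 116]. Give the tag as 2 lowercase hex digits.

Key hex bytes d3 72 da 22 50 is exactly B = 5 bytes: K' = d3 72 da 22 50.
K' ⊕ ipad = e5 44 ec 14 66.  K' ⊕ opad = 8f 2e 86 7e 0c.
Inner input = (K'⊕ipad) ∥ m = e5 44 ec 14 66 ∥ fc ed 7c 74.
Inner hash: sum = 229+68+236+20+102+252+237+124+116 = 1384; mod 256 = 104 → 68.
Outer input = (K'⊕opad) ∥ inner = 8f 2e 86 7e 0c ∥ 68.
Outer hash (tag): sum = 143+46+134+126+12+104 = 565; mod 256 = 53 → 35.

35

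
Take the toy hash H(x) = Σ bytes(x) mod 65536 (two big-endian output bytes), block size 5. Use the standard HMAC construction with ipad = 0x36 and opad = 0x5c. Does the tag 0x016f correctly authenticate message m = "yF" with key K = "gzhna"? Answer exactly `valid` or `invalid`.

Key "gzhna" = 67 7a 68 6e 61 is exactly B = 5 bytes: K' = 67 7a 68 6e 61.
K' ⊕ ipad = 51 4c 5e 58 57; K' ⊕ opad = 3b 26 34 32 3d.
Inner hash: sum = 81+76+94+88+87+121+70 = 617 → 02 69.
Outer hash (recomputed tag): sum = 59+38+52+50+61+2+105 = 367 → 01 6f.
Recomputed tag = 016f; claimed = 016f → match.

valid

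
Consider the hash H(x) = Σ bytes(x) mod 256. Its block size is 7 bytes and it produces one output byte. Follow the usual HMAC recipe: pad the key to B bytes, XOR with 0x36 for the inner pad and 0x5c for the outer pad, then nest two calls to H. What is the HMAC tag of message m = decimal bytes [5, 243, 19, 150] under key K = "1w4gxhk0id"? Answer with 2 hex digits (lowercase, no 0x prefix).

a1

Key "1w4gxhk0id" = 31 77 34 67 78 68 6b 30 69 64 is 10 bytes > B = 7, so hash it first: H(key) = 8b, then zero-pad to 7 bytes: K' = 8b 00 00 00 00 00 00.
K' ⊕ ipad = bd 36 36 36 36 36 36.  K' ⊕ opad = d7 5c 5c 5c 5c 5c 5c.
Inner input = (K'⊕ipad) ∥ m = bd 36 36 36 36 36 36 ∥ 05 f3 13 96.
Inner hash: sum = 189+54+54+54+54+54+54+5+243+19+150 = 930; mod 256 = 162 → a2.
Outer input = (K'⊕opad) ∥ inner = d7 5c 5c 5c 5c 5c 5c ∥ a2.
Outer hash (tag): sum = 215+92+92+92+92+92+92+162 = 929; mod 256 = 161 → a1.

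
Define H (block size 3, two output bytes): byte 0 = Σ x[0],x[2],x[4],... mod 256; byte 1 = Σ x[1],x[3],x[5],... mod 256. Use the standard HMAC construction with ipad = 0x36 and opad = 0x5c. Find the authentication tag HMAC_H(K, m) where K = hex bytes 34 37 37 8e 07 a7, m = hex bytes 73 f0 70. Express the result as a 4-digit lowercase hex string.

Key hex bytes 34 37 37 8e 07 a7 is 6 bytes > B = 3, so hash it first: H(key) = 72 6c, then zero-pad to 3 bytes: K' = 72 6c 00.
K' ⊕ ipad = 44 5a 36.  K' ⊕ opad = 2e 30 5c.
Inner input = (K'⊕ipad) ∥ m = 44 5a 36 ∥ 73 f0 70.
Inner hash: even-index sum = 362 mod 256 = 106; odd-index sum = 317 mod 256 = 61 → 6a 3d.
Outer input = (K'⊕opad) ∥ inner = 2e 30 5c ∥ 6a 3d.
Outer hash (tag): even-index sum = 199 mod 256 = 199; odd-index sum = 154 mod 256 = 154 → c7 9a.

c79a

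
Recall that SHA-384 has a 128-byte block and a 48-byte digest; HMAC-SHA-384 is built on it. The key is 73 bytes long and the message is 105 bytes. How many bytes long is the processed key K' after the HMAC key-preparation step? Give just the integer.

128

Key is 73 ≤ 128 bytes, zero-padded: |K'| = 128.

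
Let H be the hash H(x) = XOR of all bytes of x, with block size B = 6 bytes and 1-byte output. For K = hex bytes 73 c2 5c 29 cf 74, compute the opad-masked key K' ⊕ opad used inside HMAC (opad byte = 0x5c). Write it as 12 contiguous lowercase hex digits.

Key hex bytes 73 c2 5c 29 cf 74 is exactly B = 6 bytes: K' = 73 c2 5c 29 cf 74.
XOR each byte with 0x5c: 73⊕5c=2f, c2⊕5c=9e, 5c⊕5c=00, 29⊕5c=75, cf⊕5c=93, 74⊕5c=28.

2f9e00759328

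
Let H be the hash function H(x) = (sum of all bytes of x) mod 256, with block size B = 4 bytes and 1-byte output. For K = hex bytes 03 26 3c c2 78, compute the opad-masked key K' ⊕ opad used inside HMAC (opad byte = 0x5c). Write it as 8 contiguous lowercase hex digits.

c35c5c5c

Key hex bytes 03 26 3c c2 78 is 5 bytes > B = 4, so hash it first: H(key) = 9f, then zero-pad to 4 bytes: K' = 9f 00 00 00.
XOR each byte with 0x5c: 9f⊕5c=c3, 00⊕5c=5c, 00⊕5c=5c, 00⊕5c=5c.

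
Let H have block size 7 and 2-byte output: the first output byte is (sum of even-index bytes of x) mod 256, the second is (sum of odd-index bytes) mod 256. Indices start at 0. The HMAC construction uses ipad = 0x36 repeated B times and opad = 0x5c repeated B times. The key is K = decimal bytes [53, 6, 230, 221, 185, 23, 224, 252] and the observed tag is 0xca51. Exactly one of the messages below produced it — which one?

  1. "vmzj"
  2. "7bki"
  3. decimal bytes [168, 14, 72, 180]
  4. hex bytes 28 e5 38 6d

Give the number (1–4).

Key decimal bytes [53, 6, 230, 221, 185, 23, 224, 252] = 35 06 e6 dd b9 17 e0 fc is 8 bytes > B = 7, so hash it first: H(key) = b4 f6, then zero-pad to 7 bytes: K' = b4 f6 00 00 00 00 00.
K' ⊕ ipad = 82 c0 36 36 36 36 36; K' ⊕ opad = e8 aa 5c 5c 5c 5c 5c.
m1: inner = H(82 c0 36 36 36 36 36 76 6d 7a 6a) = fb 1c; tag = H(e8 aa 5c 5c 5c 5c 5c fb 1c) = 185d
m2: inner = H(82 c0 36 36 36 36 36 37 62 6b 69) = ef ce; tag = H(e8 aa 5c 5c 5c 5c 5c ef ce) = ca51 ← matches
m3: inner = H(82 c0 36 36 36 36 36 a8 0e 48 b4) = e6 1c; tag = H(e8 aa 5c 5c 5c 5c 5c e6 1c) = 1848
m4: inner = H(82 c0 36 36 36 36 36 28 e5 38 6d) = 76 8c; tag = H(e8 aa 5c 5c 5c 5c 5c 76 8c) = 88d8

2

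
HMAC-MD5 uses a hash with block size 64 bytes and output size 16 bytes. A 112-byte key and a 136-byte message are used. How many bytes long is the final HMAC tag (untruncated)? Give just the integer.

16

The tag is one MD5 digest: 16 bytes.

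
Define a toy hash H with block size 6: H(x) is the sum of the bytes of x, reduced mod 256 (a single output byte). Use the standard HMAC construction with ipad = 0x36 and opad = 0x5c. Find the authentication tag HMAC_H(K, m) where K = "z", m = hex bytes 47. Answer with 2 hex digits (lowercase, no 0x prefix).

Key "z" = 7a is 1 byte ≤ B = 6; zero-pad to 6 bytes: K' = 7a 00 00 00 00 00.
K' ⊕ ipad = 4c 36 36 36 36 36.  K' ⊕ opad = 26 5c 5c 5c 5c 5c.
Inner input = (K'⊕ipad) ∥ m = 4c 36 36 36 36 36 ∥ 47.
Inner hash: sum = 76+54+54+54+54+54+71 = 417; mod 256 = 161 → a1.
Outer input = (K'⊕opad) ∥ inner = 26 5c 5c 5c 5c 5c ∥ a1.
Outer hash (tag): sum = 38+92+92+92+92+92+161 = 659; mod 256 = 147 → 93.

93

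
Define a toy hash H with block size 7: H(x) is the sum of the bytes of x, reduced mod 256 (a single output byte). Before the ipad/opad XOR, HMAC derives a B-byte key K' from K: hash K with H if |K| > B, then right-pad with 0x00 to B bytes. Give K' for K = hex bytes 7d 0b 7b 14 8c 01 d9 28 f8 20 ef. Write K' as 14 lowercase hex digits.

ac000000000000

|K| = 11 > B = 7, so first hash the key.
H(K): sum = 125+11+123+20+140+1+217+40+248+32+239 = 1196; mod 256 = 172 → ac.
Zero-pad H(K) = ac to 7 bytes: K' = ac 00 00 00 00 00 00.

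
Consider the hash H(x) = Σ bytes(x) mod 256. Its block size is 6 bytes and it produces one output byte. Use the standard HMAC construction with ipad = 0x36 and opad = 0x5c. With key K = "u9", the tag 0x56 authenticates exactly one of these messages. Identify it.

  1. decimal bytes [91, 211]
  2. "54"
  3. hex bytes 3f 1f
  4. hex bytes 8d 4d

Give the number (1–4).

1

Key "u9" = 75 39 is 2 bytes ≤ B = 6; zero-pad to 6 bytes: K' = 75 39 00 00 00 00.
K' ⊕ ipad = 43 0f 36 36 36 36; K' ⊕ opad = 29 65 5c 5c 5c 5c.
m1: inner = H(43 0f 36 36 36 36 5b d3) = 58; tag = H(29 65 5c 5c 5c 5c 58) = 56 ← matches
m2: inner = H(43 0f 36 36 36 36 35 34) = 93; tag = H(29 65 5c 5c 5c 5c 93) = 91
m3: inner = H(43 0f 36 36 36 36 3f 1f) = 88; tag = H(29 65 5c 5c 5c 5c 88) = 86
m4: inner = H(43 0f 36 36 36 36 8d 4d) = 04; tag = H(29 65 5c 5c 5c 5c 04) = 02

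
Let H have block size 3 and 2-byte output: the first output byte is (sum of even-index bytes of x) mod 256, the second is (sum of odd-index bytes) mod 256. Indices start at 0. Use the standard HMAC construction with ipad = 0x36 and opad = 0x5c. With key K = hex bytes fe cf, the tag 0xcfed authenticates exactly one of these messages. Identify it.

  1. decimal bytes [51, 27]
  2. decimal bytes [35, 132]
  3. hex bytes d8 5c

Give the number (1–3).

3

Key hex bytes fe cf is 2 bytes ≤ B = 3; zero-pad to 3 bytes: K' = fe cf 00.
K' ⊕ ipad = c8 f9 36; K' ⊕ opad = a2 93 5c.
m1: inner = H(c8 f9 36 33 1b) = 19 2c; tag = H(a2 93 5c 19 2c) = 2aac
m2: inner = H(c8 f9 36 23 84) = 82 1c; tag = H(a2 93 5c 82 1c) = 1a15
m3: inner = H(c8 f9 36 d8 5c) = 5a d1; tag = H(a2 93 5c 5a d1) = cfed ← matches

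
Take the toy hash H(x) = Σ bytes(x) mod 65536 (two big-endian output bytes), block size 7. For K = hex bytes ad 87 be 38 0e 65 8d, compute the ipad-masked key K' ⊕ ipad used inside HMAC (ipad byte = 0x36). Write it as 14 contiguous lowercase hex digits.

Key hex bytes ad 87 be 38 0e 65 8d is exactly B = 7 bytes: K' = ad 87 be 38 0e 65 8d.
XOR each byte with 0x36: ad⊕36=9b, 87⊕36=b1, be⊕36=88, 38⊕36=0e, 0e⊕36=38, 65⊕36=53, 8d⊕36=bb.

9bb1880e3853bb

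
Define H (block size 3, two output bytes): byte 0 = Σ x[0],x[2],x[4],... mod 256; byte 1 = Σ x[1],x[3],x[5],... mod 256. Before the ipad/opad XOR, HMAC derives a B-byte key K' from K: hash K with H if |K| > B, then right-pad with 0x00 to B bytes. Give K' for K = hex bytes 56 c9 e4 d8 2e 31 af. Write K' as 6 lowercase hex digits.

|K| = 7 > B = 3, so first hash the key.
H(K): even-index sum = 535 mod 256 = 23; odd-index sum = 466 mod 256 = 210 → 17 d2.
Zero-pad H(K) = 17 d2 to 3 bytes: K' = 17 d2 00.

17d200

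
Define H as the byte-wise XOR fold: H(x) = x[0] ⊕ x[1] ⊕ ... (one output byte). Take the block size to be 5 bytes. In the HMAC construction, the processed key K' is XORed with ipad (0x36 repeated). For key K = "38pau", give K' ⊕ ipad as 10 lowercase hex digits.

Key "38pau" = 33 38 70 61 75 is exactly B = 5 bytes: K' = 33 38 70 61 75.
XOR each byte with 0x36: 33⊕36=05, 38⊕36=0e, 70⊕36=46, 61⊕36=57, 75⊕36=43.

050e465743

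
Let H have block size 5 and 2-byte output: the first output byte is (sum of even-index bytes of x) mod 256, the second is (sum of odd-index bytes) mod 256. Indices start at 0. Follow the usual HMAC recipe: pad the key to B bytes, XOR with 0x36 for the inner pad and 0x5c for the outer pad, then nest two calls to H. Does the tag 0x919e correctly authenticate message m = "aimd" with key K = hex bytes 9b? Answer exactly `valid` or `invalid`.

invalid

Key hex bytes 9b is 1 byte ≤ B = 5; zero-pad to 5 bytes: K' = 9b 00 00 00 00.
K' ⊕ ipad = ad 36 36 36 36; K' ⊕ opad = c7 5c 5c 5c 5c.
Inner hash: even-index sum = 486 mod 256 = 230; odd-index sum = 314 mod 256 = 58 → e6 3a.
Outer hash (recomputed tag): even-index sum = 441 mod 256 = 185; odd-index sum = 414 mod 256 = 158 → b9 9e.
Recomputed tag = b99e; claimed = 919e → mismatch.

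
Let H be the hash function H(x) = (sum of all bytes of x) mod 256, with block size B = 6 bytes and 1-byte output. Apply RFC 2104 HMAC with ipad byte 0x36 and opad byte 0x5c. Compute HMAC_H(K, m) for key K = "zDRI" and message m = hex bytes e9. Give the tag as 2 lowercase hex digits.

Key "zDRI" = 7a 44 52 49 is 4 bytes ≤ B = 6; zero-pad to 6 bytes: K' = 7a 44 52 49 00 00.
K' ⊕ ipad = 4c 72 64 7f 36 36.  K' ⊕ opad = 26 18 0e 15 5c 5c.
Inner input = (K'⊕ipad) ∥ m = 4c 72 64 7f 36 36 ∥ e9.
Inner hash: sum = 76+114+100+127+54+54+233 = 758; mod 256 = 246 → f6.
Outer input = (K'⊕opad) ∥ inner = 26 18 0e 15 5c 5c ∥ f6.
Outer hash (tag): sum = 38+24+14+21+92+92+246 = 527; mod 256 = 15 → 0f.

0f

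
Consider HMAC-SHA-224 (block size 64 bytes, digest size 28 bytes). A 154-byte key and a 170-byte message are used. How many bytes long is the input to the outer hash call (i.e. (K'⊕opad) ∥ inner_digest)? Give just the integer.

92

Key is 154 > 64 bytes, so it is hashed to 28 bytes then zero-padded to 64: |K'| = 64.
Outer input = (K'⊕opad) ∥ H(inner) → 64 + 28 = 92 bytes.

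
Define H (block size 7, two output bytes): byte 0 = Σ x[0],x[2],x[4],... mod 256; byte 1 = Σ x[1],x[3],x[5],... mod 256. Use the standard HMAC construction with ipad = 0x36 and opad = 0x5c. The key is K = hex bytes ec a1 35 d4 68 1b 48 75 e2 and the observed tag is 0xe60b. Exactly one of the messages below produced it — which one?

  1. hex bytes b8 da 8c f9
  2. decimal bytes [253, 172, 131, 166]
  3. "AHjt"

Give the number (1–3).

1

Key hex bytes ec a1 35 d4 68 1b 48 75 e2 is 9 bytes > B = 7, so hash it first: H(key) = b3 05, then zero-pad to 7 bytes: K' = b3 05 00 00 00 00 00.
K' ⊕ ipad = 85 33 36 36 36 36 36; K' ⊕ opad = ef 59 5c 5c 5c 5c 5c.
m1: inner = H(85 33 36 36 36 36 36 b8 da 8c f9) = fa e3; tag = H(ef 59 5c 5c 5c 5c 5c fa e3) = e60b ← matches
m2: inner = H(85 33 36 36 36 36 36 fd ac 83 a6) = 79 1f; tag = H(ef 59 5c 5c 5c 5c 5c 79 1f) = 228a
m3: inner = H(85 33 36 36 36 36 36 41 48 6a 74) = e3 4a; tag = H(ef 59 5c 5c 5c 5c 5c e3 4a) = 4df4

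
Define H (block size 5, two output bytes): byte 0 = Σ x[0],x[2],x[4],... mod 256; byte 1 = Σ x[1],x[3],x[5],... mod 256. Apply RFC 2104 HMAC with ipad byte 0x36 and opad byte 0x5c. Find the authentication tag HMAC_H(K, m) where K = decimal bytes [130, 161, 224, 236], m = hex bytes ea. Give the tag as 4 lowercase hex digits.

516d

Key decimal bytes [130, 161, 224, 236] = 82 a1 e0 ec is 4 bytes ≤ B = 5; zero-pad to 5 bytes: K' = 82 a1 e0 ec 00.
K' ⊕ ipad = b4 97 d6 da 36.  K' ⊕ opad = de fd bc b0 5c.
Inner input = (K'⊕ipad) ∥ m = b4 97 d6 da 36 ∥ ea.
Inner hash: even-index sum = 448 mod 256 = 192; odd-index sum = 603 mod 256 = 91 → c0 5b.
Outer input = (K'⊕opad) ∥ inner = de fd bc b0 5c ∥ c0 5b.
Outer hash (tag): even-index sum = 593 mod 256 = 81; odd-index sum = 621 mod 256 = 109 → 51 6d.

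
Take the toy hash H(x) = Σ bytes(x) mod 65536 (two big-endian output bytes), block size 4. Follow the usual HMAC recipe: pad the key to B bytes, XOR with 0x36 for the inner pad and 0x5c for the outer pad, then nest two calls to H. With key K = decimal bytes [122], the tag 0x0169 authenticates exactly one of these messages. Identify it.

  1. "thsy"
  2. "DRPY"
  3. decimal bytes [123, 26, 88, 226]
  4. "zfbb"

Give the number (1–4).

Key decimal bytes [122] = 7a is 1 byte ≤ B = 4; zero-pad to 4 bytes: K' = 7a 00 00 00.
K' ⊕ ipad = 4c 36 36 36; K' ⊕ opad = 26 5c 5c 5c.
m1: inner = H(4c 36 36 36 74 68 73 79) = 02 b6; tag = H(26 5c 5c 5c 02 b6) = 01f2
m2: inner = H(4c 36 36 36 44 52 50 59) = 02 2d; tag = H(26 5c 5c 5c 02 2d) = 0169 ← matches
m3: inner = H(4c 36 36 36 7b 1a 58 e2) = 02 bd; tag = H(26 5c 5c 5c 02 bd) = 01f9
m4: inner = H(4c 36 36 36 7a 66 62 62) = 02 92; tag = H(26 5c 5c 5c 02 92) = 01ce

2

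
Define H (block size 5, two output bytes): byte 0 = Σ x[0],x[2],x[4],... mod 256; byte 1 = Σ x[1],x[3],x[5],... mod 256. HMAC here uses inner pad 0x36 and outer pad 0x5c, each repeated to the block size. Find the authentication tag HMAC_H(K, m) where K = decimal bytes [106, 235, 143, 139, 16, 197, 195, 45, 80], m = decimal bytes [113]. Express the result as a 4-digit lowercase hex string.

fd26

Key decimal bytes [106, 235, 143, 139, 16, 197, 195, 45, 80] = 6a eb 8f 8b 10 c5 c3 2d 50 is 9 bytes > B = 5, so hash it first: H(key) = 1c 68, then zero-pad to 5 bytes: K' = 1c 68 00 00 00.
K' ⊕ ipad = 2a 5e 36 36 36.  K' ⊕ opad = 40 34 5c 5c 5c.
Inner input = (K'⊕ipad) ∥ m = 2a 5e 36 36 36 ∥ 71.
Inner hash: even-index sum = 150 mod 256 = 150; odd-index sum = 261 mod 256 = 5 → 96 05.
Outer input = (K'⊕opad) ∥ inner = 40 34 5c 5c 5c ∥ 96 05.
Outer hash (tag): even-index sum = 253 mod 256 = 253; odd-index sum = 294 mod 256 = 38 → fd 26.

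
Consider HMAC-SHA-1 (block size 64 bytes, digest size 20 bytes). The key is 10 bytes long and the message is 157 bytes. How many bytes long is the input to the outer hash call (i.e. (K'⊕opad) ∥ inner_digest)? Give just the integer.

Key is 10 ≤ 64 bytes, zero-padded: |K'| = 64.
Outer input = (K'⊕opad) ∥ H(inner) → 64 + 20 = 84 bytes.

84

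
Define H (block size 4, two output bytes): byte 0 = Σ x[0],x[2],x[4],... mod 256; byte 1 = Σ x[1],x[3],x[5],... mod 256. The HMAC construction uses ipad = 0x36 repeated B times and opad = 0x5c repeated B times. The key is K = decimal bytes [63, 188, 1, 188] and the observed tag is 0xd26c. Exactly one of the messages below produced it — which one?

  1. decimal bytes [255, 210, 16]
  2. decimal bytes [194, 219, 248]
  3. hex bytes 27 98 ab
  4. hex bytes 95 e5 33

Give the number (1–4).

Key decimal bytes [63, 188, 1, 188] = 3f bc 01 bc is exactly B = 4 bytes: K' = 3f bc 01 bc.
K' ⊕ ipad = 09 8a 37 8a; K' ⊕ opad = 63 e0 5d e0.
m1: inner = H(09 8a 37 8a ff d2 10) = 4f e6; tag = H(63 e0 5d e0 4f e6) = 0fa6
m2: inner = H(09 8a 37 8a c2 db f8) = fa ef; tag = H(63 e0 5d e0 fa ef) = baaf
m3: inner = H(09 8a 37 8a 27 98 ab) = 12 ac; tag = H(63 e0 5d e0 12 ac) = d26c ← matches
m4: inner = H(09 8a 37 8a 95 e5 33) = 08 f9; tag = H(63 e0 5d e0 08 f9) = c8b9

3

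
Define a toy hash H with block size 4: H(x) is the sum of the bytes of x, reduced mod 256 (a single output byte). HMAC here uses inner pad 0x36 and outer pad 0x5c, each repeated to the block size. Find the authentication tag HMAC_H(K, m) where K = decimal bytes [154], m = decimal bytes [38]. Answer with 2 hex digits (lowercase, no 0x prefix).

Key decimal bytes [154] = 9a is 1 byte ≤ B = 4; zero-pad to 4 bytes: K' = 9a 00 00 00.
K' ⊕ ipad = ac 36 36 36.  K' ⊕ opad = c6 5c 5c 5c.
Inner input = (K'⊕ipad) ∥ m = ac 36 36 36 ∥ 26.
Inner hash: sum = 172+54+54+54+38 = 372; mod 256 = 116 → 74.
Outer input = (K'⊕opad) ∥ inner = c6 5c 5c 5c ∥ 74.
Outer hash (tag): sum = 198+92+92+92+116 = 590; mod 256 = 78 → 4e.

4e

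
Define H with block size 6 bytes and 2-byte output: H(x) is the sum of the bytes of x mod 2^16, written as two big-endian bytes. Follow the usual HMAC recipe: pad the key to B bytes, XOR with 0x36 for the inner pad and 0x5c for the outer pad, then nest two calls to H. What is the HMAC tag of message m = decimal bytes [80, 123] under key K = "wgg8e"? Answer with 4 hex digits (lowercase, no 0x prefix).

Key "wgg8e" = 77 67 67 38 65 is 5 bytes ≤ B = 6; zero-pad to 6 bytes: K' = 77 67 67 38 65 00.
K' ⊕ ipad = 41 51 51 0e 53 36.  K' ⊕ opad = 2b 3b 3b 64 39 5c.
Inner input = (K'⊕ipad) ∥ m = 41 51 51 0e 53 36 ∥ 50 7b.
Inner hash: sum = 65+81+81+14+83+54+80+123 = 581 → 02 45.
Outer input = (K'⊕opad) ∥ inner = 2b 3b 3b 64 39 5c ∥ 02 45.
Outer hash (tag): sum = 43+59+59+100+57+92+2+69 = 481 → 01 e1.

01e1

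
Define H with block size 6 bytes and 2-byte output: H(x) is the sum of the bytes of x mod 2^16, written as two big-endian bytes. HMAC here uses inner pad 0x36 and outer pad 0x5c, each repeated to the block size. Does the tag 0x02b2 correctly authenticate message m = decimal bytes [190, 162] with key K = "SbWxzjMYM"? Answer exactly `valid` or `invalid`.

valid

Key "SbWxzjMYM" = 53 62 57 78 7a 6a 4d 59 4d is 9 bytes > B = 6, so hash it first: H(key) = 03 5b, then zero-pad to 6 bytes: K' = 03 5b 00 00 00 00.
K' ⊕ ipad = 35 6d 36 36 36 36; K' ⊕ opad = 5f 07 5c 5c 5c 5c.
Inner hash: sum = 53+109+54+54+54+54+190+162 = 730 → 02 da.
Outer hash (recomputed tag): sum = 95+7+92+92+92+92+2+218 = 690 → 02 b2.
Recomputed tag = 02b2; claimed = 02b2 → match.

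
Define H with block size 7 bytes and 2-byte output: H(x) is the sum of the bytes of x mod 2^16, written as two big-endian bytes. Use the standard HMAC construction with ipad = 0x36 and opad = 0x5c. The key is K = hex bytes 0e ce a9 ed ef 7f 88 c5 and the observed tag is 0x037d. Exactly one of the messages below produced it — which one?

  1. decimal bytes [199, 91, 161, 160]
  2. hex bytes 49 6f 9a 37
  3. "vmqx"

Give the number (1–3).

2

Key hex bytes 0e ce a9 ed ef 7f 88 c5 is 8 bytes > B = 7, so hash it first: H(key) = 05 2d, then zero-pad to 7 bytes: K' = 05 2d 00 00 00 00 00.
K' ⊕ ipad = 33 1b 36 36 36 36 36; K' ⊕ opad = 59 71 5c 5c 5c 5c 5c.
m1: inner = H(33 1b 36 36 36 36 36 c7 5b a1 a0) = 03 bf; tag = H(59 71 5c 5c 5c 5c 5c 03 bf) = 0358
m2: inner = H(33 1b 36 36 36 36 36 49 6f 9a 37) = 02 e5; tag = H(59 71 5c 5c 5c 5c 5c 02 e5) = 037d ← matches
m3: inner = H(33 1b 36 36 36 36 36 76 6d 71 78) = 03 28; tag = H(59 71 5c 5c 5c 5c 5c 03 28) = 02c1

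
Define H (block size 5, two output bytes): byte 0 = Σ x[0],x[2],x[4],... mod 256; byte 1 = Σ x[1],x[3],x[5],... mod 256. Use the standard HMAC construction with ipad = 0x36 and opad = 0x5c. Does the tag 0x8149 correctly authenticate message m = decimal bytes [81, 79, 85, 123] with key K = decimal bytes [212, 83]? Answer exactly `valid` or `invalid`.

invalid

Key decimal bytes [212, 83] = d4 53 is 2 bytes ≤ B = 5; zero-pad to 5 bytes: K' = d4 53 00 00 00.
K' ⊕ ipad = e2 65 36 36 36; K' ⊕ opad = 88 0f 5c 5c 5c.
Inner hash: even-index sum = 536 mod 256 = 24; odd-index sum = 321 mod 256 = 65 → 18 41.
Outer hash (recomputed tag): even-index sum = 385 mod 256 = 129; odd-index sum = 131 mod 256 = 131 → 81 83.
Recomputed tag = 8183; claimed = 8149 → mismatch.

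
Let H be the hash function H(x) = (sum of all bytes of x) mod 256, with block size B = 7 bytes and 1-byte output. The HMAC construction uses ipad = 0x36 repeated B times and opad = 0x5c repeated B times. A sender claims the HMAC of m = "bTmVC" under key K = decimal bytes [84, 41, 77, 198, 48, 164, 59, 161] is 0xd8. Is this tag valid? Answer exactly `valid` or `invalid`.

invalid

Key decimal bytes [84, 41, 77, 198, 48, 164, 59, 161] = 54 29 4d c6 30 a4 3b a1 is 8 bytes > B = 7, so hash it first: H(key) = 40, then zero-pad to 7 bytes: K' = 40 00 00 00 00 00 00.
K' ⊕ ipad = 76 36 36 36 36 36 36; K' ⊕ opad = 1c 5c 5c 5c 5c 5c 5c.
Inner hash: sum = 118+54+54+54+54+54+54+98+84+109+86+67 = 886; mod 256 = 118 → 76.
Outer hash (recomputed tag): sum = 28+92+92+92+92+92+92+118 = 698; mod 256 = 186 → ba.
Recomputed tag = ba; claimed = d8 → mismatch.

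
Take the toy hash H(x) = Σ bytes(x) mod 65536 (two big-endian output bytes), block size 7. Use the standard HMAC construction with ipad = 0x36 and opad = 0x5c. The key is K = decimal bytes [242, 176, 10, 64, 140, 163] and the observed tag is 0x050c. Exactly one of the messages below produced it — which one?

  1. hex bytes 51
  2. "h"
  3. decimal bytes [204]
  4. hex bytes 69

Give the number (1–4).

Key decimal bytes [242, 176, 10, 64, 140, 163] = f2 b0 0a 40 8c a3 is 6 bytes ≤ B = 7; zero-pad to 7 bytes: K' = f2 b0 0a 40 8c a3 00.
K' ⊕ ipad = c4 86 3c 76 ba 95 36; K' ⊕ opad = ae ec 56 1c d0 ff 5c.
m1: inner = H(c4 86 3c 76 ba 95 36 51) = 03 d2; tag = H(ae ec 56 1c d0 ff 5c 03 d2) = 050c ← matches
m2: inner = H(c4 86 3c 76 ba 95 36 68) = 03 e9; tag = H(ae ec 56 1c d0 ff 5c 03 e9) = 0523
m3: inner = H(c4 86 3c 76 ba 95 36 cc) = 04 4d; tag = H(ae ec 56 1c d0 ff 5c 04 4d) = 0488
m4: inner = H(c4 86 3c 76 ba 95 36 69) = 03 ea; tag = H(ae ec 56 1c d0 ff 5c 03 ea) = 0524

1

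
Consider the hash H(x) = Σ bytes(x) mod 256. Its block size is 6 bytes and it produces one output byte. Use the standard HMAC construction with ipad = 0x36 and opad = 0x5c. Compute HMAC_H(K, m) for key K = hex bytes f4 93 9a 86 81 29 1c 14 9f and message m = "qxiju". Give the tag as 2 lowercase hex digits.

Key hex bytes f4 93 9a 86 81 29 1c 14 9f is 9 bytes > B = 6, so hash it first: H(key) = 20, then zero-pad to 6 bytes: K' = 20 00 00 00 00 00.
K' ⊕ ipad = 16 36 36 36 36 36.  K' ⊕ opad = 7c 5c 5c 5c 5c 5c.
Inner input = (K'⊕ipad) ∥ m = 16 36 36 36 36 36 ∥ 71 78 69 6a 75.
Inner hash: sum = 22+54+54+54+54+54+113+120+105+106+117 = 853; mod 256 = 85 → 55.
Outer input = (K'⊕opad) ∥ inner = 7c 5c 5c 5c 5c 5c ∥ 55.
Outer hash (tag): sum = 124+92+92+92+92+92+85 = 669; mod 256 = 157 → 9d.

9d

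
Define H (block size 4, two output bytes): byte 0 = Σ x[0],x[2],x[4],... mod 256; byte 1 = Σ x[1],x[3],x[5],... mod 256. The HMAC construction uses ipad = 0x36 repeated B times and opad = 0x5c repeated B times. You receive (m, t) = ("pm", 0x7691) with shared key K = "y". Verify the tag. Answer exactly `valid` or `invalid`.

Key "y" = 79 is 1 byte ≤ B = 4; zero-pad to 4 bytes: K' = 79 00 00 00.
K' ⊕ ipad = 4f 36 36 36; K' ⊕ opad = 25 5c 5c 5c.
Inner hash: even-index sum = 245 mod 256 = 245; odd-index sum = 217 mod 256 = 217 → f5 d9.
Outer hash (recomputed tag): even-index sum = 374 mod 256 = 118; odd-index sum = 401 mod 256 = 145 → 76 91.
Recomputed tag = 7691; claimed = 7691 → match.

valid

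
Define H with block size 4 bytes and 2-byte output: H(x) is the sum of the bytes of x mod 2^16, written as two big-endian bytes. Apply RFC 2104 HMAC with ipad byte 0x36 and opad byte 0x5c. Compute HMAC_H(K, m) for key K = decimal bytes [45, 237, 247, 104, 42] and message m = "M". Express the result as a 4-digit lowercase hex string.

0298

Key decimal bytes [45, 237, 247, 104, 42] = 2d ed f7 68 2a is 5 bytes > B = 4, so hash it first: H(key) = 02 a3, then zero-pad to 4 bytes: K' = 02 a3 00 00.
K' ⊕ ipad = 34 95 36 36.  K' ⊕ opad = 5e ff 5c 5c.
Inner input = (K'⊕ipad) ∥ m = 34 95 36 36 ∥ 4d.
Inner hash: sum = 52+149+54+54+77 = 386 → 01 82.
Outer input = (K'⊕opad) ∥ inner = 5e ff 5c 5c ∥ 01 82.
Outer hash (tag): sum = 94+255+92+92+1+130 = 664 → 02 98.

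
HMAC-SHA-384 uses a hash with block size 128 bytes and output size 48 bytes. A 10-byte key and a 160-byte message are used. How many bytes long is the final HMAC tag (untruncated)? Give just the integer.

The tag is one SHA-384 digest: 48 bytes.

48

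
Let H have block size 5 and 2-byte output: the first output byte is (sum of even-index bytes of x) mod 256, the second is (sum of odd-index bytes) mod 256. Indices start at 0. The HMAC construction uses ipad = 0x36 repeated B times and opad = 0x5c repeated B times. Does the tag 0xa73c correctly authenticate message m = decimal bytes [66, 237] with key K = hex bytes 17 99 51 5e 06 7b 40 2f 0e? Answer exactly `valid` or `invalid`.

Key hex bytes 17 99 51 5e 06 7b 40 2f 0e is 9 bytes > B = 5, so hash it first: H(key) = bc a1, then zero-pad to 5 bytes: K' = bc a1 00 00 00.
K' ⊕ ipad = 8a 97 36 36 36; K' ⊕ opad = e0 fd 5c 5c 5c.
Inner hash: even-index sum = 483 mod 256 = 227; odd-index sum = 271 mod 256 = 15 → e3 0f.
Outer hash (recomputed tag): even-index sum = 423 mod 256 = 167; odd-index sum = 572 mod 256 = 60 → a7 3c.
Recomputed tag = a73c; claimed = a73c → match.

valid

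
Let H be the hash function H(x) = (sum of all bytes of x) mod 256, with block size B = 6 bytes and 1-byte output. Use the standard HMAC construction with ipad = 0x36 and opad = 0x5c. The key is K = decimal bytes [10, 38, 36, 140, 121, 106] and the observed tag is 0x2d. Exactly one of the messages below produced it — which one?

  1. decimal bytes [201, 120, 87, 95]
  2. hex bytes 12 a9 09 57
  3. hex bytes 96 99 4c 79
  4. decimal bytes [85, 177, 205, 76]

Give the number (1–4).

Key decimal bytes [10, 38, 36, 140, 121, 106] = 0a 26 24 8c 79 6a is exactly B = 6 bytes: K' = 0a 26 24 8c 79 6a.
K' ⊕ ipad = 3c 10 12 ba 4f 5c; K' ⊕ opad = 56 7a 78 d0 25 36.
m1: inner = H(3c 10 12 ba 4f 5c c9 78 57 5f) = ba; tag = H(56 7a 78 d0 25 36 ba) = 2d ← matches
m2: inner = H(3c 10 12 ba 4f 5c 12 a9 09 57) = de; tag = H(56 7a 78 d0 25 36 de) = 51
m3: inner = H(3c 10 12 ba 4f 5c 96 99 4c 79) = b7; tag = H(56 7a 78 d0 25 36 b7) = 2a
m4: inner = H(3c 10 12 ba 4f 5c 55 b1 cd 4c) = e2; tag = H(56 7a 78 d0 25 36 e2) = 55

1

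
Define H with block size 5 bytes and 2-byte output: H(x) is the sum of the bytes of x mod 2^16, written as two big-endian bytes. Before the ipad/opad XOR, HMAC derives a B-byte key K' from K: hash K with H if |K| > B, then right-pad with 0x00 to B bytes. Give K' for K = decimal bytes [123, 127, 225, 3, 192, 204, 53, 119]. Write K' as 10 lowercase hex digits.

0416000000

|K| = 8 > B = 5, so first hash the key.
H(K): sum = 123+127+225+3+192+204+53+119 = 1046 → 04 16.
Zero-pad H(K) = 04 16 to 5 bytes: K' = 04 16 00 00 00.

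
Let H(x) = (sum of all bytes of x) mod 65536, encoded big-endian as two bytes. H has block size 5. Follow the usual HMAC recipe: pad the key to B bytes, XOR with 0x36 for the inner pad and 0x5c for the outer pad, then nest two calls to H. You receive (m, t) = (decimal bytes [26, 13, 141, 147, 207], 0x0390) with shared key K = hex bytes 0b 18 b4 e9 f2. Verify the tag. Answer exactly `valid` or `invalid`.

Key hex bytes 0b 18 b4 e9 f2 is exactly B = 5 bytes: K' = 0b 18 b4 e9 f2.
K' ⊕ ipad = 3d 2e 82 df c4; K' ⊕ opad = 57 44 e8 b5 ae.
Inner hash: sum = 61+46+130+223+196+26+13+141+147+207 = 1190 → 04 a6.
Outer hash (recomputed tag): sum = 87+68+232+181+174+4+166 = 912 → 03 90.
Recomputed tag = 0390; claimed = 0390 → match.

valid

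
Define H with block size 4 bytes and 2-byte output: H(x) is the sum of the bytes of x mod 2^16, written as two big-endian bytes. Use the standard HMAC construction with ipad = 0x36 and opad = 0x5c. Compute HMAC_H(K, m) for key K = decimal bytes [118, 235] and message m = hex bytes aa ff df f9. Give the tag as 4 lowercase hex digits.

Key decimal bytes [118, 235] = 76 eb is 2 bytes ≤ B = 4; zero-pad to 4 bytes: K' = 76 eb 00 00.
K' ⊕ ipad = 40 dd 36 36.  K' ⊕ opad = 2a b7 5c 5c.
Inner input = (K'⊕ipad) ∥ m = 40 dd 36 36 ∥ aa ff df f9.
Inner hash: sum = 64+221+54+54+170+255+223+249 = 1290 → 05 0a.
Outer input = (K'⊕opad) ∥ inner = 2a b7 5c 5c ∥ 05 0a.
Outer hash (tag): sum = 42+183+92+92+5+10 = 424 → 01 a8.

01a8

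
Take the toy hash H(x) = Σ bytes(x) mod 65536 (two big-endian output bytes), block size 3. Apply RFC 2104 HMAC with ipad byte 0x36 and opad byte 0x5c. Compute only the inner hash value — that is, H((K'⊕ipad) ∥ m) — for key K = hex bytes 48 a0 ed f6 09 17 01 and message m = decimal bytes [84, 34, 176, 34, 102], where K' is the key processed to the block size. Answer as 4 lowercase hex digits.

Key hex bytes 48 a0 ed f6 09 17 01 is 7 bytes > B = 3, so hash it first: H(key) = 02 ec, then zero-pad to 3 bytes: K' = 02 ec 00.
K' ⊕ ipad = 34 da 36.
Inner input = 34 da 36 ∥ 54 22 b0 22 66.
Inner hash: sum = 52+218+54+84+34+176+34+102 = 754 → 02 f2.

02f2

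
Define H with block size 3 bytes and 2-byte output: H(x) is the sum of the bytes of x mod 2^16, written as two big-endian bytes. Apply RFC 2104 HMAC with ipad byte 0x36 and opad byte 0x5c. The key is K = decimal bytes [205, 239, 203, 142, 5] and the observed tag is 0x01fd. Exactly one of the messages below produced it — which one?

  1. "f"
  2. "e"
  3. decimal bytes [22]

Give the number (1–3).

Key decimal bytes [205, 239, 203, 142, 5] = cd ef cb 8e 05 is 5 bytes > B = 3, so hash it first: H(key) = 03 1a, then zero-pad to 3 bytes: K' = 03 1a 00.
K' ⊕ ipad = 35 2c 36; K' ⊕ opad = 5f 46 5c.
m1: inner = H(35 2c 36 66) = 00 fd; tag = H(5f 46 5c 00 fd) = 01fe
m2: inner = H(35 2c 36 65) = 00 fc; tag = H(5f 46 5c 00 fc) = 01fd ← matches
m3: inner = H(35 2c 36 16) = 00 ad; tag = H(5f 46 5c 00 ad) = 01ae

2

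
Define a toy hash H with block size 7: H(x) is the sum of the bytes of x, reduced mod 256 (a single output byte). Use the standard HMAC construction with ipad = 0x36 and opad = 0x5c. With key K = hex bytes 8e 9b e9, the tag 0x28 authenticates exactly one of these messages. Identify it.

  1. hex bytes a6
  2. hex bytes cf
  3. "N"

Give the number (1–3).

3

Key hex bytes 8e 9b e9 is 3 bytes ≤ B = 7; zero-pad to 7 bytes: K' = 8e 9b e9 00 00 00 00.
K' ⊕ ipad = b8 ad df 36 36 36 36; K' ⊕ opad = d2 c7 b5 5c 5c 5c 5c.
m1: inner = H(b8 ad df 36 36 36 36 a6) = c2; tag = H(d2 c7 b5 5c 5c 5c 5c c2) = 80
m2: inner = H(b8 ad df 36 36 36 36 cf) = eb; tag = H(d2 c7 b5 5c 5c 5c 5c eb) = a9
m3: inner = H(b8 ad df 36 36 36 36 4e) = 6a; tag = H(d2 c7 b5 5c 5c 5c 5c 6a) = 28 ← matches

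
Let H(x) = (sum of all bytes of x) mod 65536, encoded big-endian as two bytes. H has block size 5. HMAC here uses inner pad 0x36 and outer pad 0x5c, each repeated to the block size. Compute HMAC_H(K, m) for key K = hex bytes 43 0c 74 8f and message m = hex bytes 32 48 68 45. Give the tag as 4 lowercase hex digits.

01d0

Key hex bytes 43 0c 74 8f is 4 bytes ≤ B = 5; zero-pad to 5 bytes: K' = 43 0c 74 8f 00.
K' ⊕ ipad = 75 3a 42 b9 36.  K' ⊕ opad = 1f 50 28 d3 5c.
Inner input = (K'⊕ipad) ∥ m = 75 3a 42 b9 36 ∥ 32 48 68 45.
Inner hash: sum = 117+58+66+185+54+50+72+104+69 = 775 → 03 07.
Outer input = (K'⊕opad) ∥ inner = 1f 50 28 d3 5c ∥ 03 07.
Outer hash (tag): sum = 31+80+40+211+92+3+7 = 464 → 01 d0.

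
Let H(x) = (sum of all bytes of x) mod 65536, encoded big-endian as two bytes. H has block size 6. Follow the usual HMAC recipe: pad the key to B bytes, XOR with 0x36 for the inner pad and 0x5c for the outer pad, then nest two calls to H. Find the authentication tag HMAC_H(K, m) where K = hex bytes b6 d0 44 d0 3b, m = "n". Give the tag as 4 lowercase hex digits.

034f

Key hex bytes b6 d0 44 d0 3b is 5 bytes ≤ B = 6; zero-pad to 6 bytes: K' = b6 d0 44 d0 3b 00.
K' ⊕ ipad = 80 e6 72 e6 0d 36.  K' ⊕ opad = ea 8c 18 8c 67 5c.
Inner input = (K'⊕ipad) ∥ m = 80 e6 72 e6 0d 36 ∥ 6e.
Inner hash: sum = 128+230+114+230+13+54+110 = 879 → 03 6f.
Outer input = (K'⊕opad) ∥ inner = ea 8c 18 8c 67 5c ∥ 03 6f.
Outer hash (tag): sum = 234+140+24+140+103+92+3+111 = 847 → 03 4f.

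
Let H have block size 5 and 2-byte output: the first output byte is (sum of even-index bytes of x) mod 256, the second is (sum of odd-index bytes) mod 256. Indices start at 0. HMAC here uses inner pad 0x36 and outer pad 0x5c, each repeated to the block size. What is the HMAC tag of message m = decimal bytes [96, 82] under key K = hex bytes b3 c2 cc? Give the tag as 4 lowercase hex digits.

6501

Key hex bytes b3 c2 cc is 3 bytes ≤ B = 5; zero-pad to 5 bytes: K' = b3 c2 cc 00 00.
K' ⊕ ipad = 85 f4 fa 36 36.  K' ⊕ opad = ef 9e 90 5c 5c.
Inner input = (K'⊕ipad) ∥ m = 85 f4 fa 36 36 ∥ 60 52.
Inner hash: even-index sum = 519 mod 256 = 7; odd-index sum = 394 mod 256 = 138 → 07 8a.
Outer input = (K'⊕opad) ∥ inner = ef 9e 90 5c 5c ∥ 07 8a.
Outer hash (tag): even-index sum = 613 mod 256 = 101; odd-index sum = 257 mod 256 = 1 → 65 01.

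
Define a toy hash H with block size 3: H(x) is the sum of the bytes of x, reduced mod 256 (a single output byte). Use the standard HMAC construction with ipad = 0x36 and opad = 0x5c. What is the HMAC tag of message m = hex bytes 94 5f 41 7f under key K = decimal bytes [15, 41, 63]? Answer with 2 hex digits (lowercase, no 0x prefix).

Key decimal bytes [15, 41, 63] = 0f 29 3f is exactly B = 3 bytes: K' = 0f 29 3f.
K' ⊕ ipad = 39 1f 09.  K' ⊕ opad = 53 75 63.
Inner input = (K'⊕ipad) ∥ m = 39 1f 09 ∥ 94 5f 41 7f.
Inner hash: sum = 57+31+9+148+95+65+127 = 532; mod 256 = 20 → 14.
Outer input = (K'⊕opad) ∥ inner = 53 75 63 ∥ 14.
Outer hash (tag): sum = 83+117+99+20 = 319; mod 256 = 63 → 3f.

3f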